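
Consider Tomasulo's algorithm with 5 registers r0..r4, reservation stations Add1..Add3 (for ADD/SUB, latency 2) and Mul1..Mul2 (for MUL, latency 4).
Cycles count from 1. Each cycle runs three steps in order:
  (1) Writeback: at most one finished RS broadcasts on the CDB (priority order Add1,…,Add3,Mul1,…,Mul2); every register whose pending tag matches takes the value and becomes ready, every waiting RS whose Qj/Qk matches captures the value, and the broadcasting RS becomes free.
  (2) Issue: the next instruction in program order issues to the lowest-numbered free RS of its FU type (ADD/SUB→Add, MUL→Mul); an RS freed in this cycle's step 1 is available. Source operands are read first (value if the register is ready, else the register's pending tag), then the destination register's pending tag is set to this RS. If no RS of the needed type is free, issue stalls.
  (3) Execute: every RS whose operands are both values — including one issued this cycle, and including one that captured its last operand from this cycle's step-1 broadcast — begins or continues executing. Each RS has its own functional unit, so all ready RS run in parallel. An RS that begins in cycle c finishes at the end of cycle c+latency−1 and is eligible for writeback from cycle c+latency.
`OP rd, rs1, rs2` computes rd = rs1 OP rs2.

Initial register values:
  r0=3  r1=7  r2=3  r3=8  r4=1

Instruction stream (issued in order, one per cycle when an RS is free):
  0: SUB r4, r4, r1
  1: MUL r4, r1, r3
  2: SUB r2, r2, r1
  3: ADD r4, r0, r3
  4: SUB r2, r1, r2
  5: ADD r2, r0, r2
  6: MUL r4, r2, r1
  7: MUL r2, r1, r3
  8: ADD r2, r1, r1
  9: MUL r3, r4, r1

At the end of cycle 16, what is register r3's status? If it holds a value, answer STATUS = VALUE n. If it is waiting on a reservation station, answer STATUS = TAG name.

STATUS = TAG Mul1

cycle 1: issue SUB r4<-Add1 // r0:3,r1:7,r2:3,r3:8,r4:Add1
cycle 2: issue MUL r4<-Mul1 // r0:3,r1:7,r2:3,r3:8,r4:Mul1
cycle 3: CDB Add1=-6; issue SUB r2<-Add1 // r0:3,r1:7,r2:Add1,r3:8,r4:Mul1
cycle 4: issue ADD r4<-Add2 // r0:3,r1:7,r2:Add1,r3:8,r4:Add2
cycle 5: CDB Add1=-4; issue SUB r2<-Add1 // r0:3,r1:7,r2:Add1,r3:8,r4:Add2
cycle 6: CDB Add2=11; issue ADD r2<-Add2 // r0:3,r1:7,r2:Add2,r3:8,r4:11
cycle 7: CDB Add1=11; issue MUL r4<-Mul2 // r0:3,r1:7,r2:Add2,r3:8,r4:Mul2
cycle 8: CDB Mul1=56; issue MUL r2<-Mul1 // r0:3,r1:7,r2:Mul1,r3:8,r4:Mul2
cycle 9: CDB Add2=14; issue ADD r2<-Add1 // r0:3,r1:7,r2:Add1,r3:8,r4:Mul2
cycle 10: stall // r0:3,r1:7,r2:Add1,r3:8,r4:Mul2
cycle 11: CDB Add1=14; stall // r0:3,r1:7,r2:14,r3:8,r4:Mul2
cycle 12: CDB Mul1=56; issue MUL r3<-Mul1 // r0:3,r1:7,r2:14,r3:Mul1,r4:Mul2
cycle 13: CDB Mul2=98 // r0:3,r1:7,r2:14,r3:Mul1,r4:98
cycle 14: - // r0:3,r1:7,r2:14,r3:Mul1,r4:98
cycle 15: - // r0:3,r1:7,r2:14,r3:Mul1,r4:98
cycle 16: - // r0:3,r1:7,r2:14,r3:Mul1,r4:98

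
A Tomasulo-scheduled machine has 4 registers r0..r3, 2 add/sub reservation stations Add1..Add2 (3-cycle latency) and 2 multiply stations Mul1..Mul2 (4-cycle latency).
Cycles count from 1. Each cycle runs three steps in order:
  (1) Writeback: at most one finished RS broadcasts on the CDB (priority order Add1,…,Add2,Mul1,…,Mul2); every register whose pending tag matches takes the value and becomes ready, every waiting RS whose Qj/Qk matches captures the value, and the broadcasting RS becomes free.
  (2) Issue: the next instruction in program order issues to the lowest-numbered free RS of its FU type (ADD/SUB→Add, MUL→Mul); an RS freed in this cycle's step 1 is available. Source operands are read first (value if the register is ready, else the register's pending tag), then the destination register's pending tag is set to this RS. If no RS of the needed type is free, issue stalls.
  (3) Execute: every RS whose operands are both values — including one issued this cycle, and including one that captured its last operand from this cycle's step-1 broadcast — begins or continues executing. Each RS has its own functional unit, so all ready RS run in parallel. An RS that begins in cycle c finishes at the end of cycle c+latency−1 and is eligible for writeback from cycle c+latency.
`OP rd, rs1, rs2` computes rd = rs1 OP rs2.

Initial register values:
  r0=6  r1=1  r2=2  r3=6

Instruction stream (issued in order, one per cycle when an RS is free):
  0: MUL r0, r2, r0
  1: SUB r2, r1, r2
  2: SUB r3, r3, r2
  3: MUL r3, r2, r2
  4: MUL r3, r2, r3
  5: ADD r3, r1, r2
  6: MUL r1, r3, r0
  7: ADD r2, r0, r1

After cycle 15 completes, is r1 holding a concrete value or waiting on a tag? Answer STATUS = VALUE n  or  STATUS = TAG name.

STATUS = VALUE 0

  c1: issue MUL r0<-Mul1  regs: r0:Mul1,r1:1,r2:2,r3:6
  c2: issue SUB r2<-Add1  regs: r0:Mul1,r1:1,r2:Add1,r3:6
  c3: issue SUB r3<-Add2  regs: r0:Mul1,r1:1,r2:Add1,r3:Add2
  c4: issue MUL r3<-Mul2  regs: r0:Mul1,r1:1,r2:Add1,r3:Mul2
  c5: CDB Add1=-1; stall  regs: r0:Mul1,r1:1,r2:-1,r3:Mul2
  c6: CDB Mul1=12; issue MUL r3<-Mul1  regs: r0:12,r1:1,r2:-1,r3:Mul1
  c7: issue ADD r3<-Add1  regs: r0:12,r1:1,r2:-1,r3:Add1
  c8: CDB Add2=7; stall  regs: r0:12,r1:1,r2:-1,r3:Add1
  c9: CDB Mul2=1; issue MUL r1<-Mul2  regs: r0:12,r1:Mul2,r2:-1,r3:Add1
  c10: CDB Add1=0; issue ADD r2<-Add1  regs: r0:12,r1:Mul2,r2:Add1,r3:0
  c11: -  regs: r0:12,r1:Mul2,r2:Add1,r3:0
  c12: -  regs: r0:12,r1:Mul2,r2:Add1,r3:0
  c13: CDB Mul1=-1  regs: r0:12,r1:Mul2,r2:Add1,r3:0
  c14: CDB Mul2=0  regs: r0:12,r1:0,r2:Add1,r3:0
  c15: -  regs: r0:12,r1:0,r2:Add1,r3:0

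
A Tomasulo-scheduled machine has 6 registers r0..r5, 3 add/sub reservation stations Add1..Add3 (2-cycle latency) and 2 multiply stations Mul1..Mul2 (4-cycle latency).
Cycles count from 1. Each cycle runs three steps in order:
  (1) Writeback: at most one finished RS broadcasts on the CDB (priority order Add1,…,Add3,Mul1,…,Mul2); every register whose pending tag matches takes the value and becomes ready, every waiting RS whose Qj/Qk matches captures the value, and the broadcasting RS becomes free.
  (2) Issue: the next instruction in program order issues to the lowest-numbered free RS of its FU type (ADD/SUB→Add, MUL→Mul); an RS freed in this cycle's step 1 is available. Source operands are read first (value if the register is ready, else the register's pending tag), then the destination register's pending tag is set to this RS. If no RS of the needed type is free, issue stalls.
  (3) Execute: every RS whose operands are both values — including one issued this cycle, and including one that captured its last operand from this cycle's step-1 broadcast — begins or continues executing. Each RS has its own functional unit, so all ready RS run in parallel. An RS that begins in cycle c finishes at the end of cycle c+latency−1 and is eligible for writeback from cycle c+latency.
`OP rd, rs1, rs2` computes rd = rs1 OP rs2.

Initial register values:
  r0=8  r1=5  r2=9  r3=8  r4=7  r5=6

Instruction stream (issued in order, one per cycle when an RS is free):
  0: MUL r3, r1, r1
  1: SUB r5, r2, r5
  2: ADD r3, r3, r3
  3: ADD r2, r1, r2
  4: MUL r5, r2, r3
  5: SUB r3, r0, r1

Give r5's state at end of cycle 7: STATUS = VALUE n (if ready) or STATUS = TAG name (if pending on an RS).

  c1: issue MUL r3<-Mul1  regs: r0:8,r1:5,r2:9,r3:Mul1,r4:7,r5:6
  c2: issue SUB r5<-Add1  regs: r0:8,r1:5,r2:9,r3:Mul1,r4:7,r5:Add1
  c3: issue ADD r3<-Add2  regs: r0:8,r1:5,r2:9,r3:Add2,r4:7,r5:Add1
  c4: CDB Add1=3; issue ADD r2<-Add1  regs: r0:8,r1:5,r2:Add1,r3:Add2,r4:7,r5:3
  c5: CDB Mul1=25; issue MUL r5<-Mul1  regs: r0:8,r1:5,r2:Add1,r3:Add2,r4:7,r5:Mul1
  c6: CDB Add1=14; issue SUB r3<-Add1  regs: r0:8,r1:5,r2:14,r3:Add1,r4:7,r5:Mul1
  c7: CDB Add2=50  regs: r0:8,r1:5,r2:14,r3:Add1,r4:7,r5:Mul1

STATUS = TAG Mul1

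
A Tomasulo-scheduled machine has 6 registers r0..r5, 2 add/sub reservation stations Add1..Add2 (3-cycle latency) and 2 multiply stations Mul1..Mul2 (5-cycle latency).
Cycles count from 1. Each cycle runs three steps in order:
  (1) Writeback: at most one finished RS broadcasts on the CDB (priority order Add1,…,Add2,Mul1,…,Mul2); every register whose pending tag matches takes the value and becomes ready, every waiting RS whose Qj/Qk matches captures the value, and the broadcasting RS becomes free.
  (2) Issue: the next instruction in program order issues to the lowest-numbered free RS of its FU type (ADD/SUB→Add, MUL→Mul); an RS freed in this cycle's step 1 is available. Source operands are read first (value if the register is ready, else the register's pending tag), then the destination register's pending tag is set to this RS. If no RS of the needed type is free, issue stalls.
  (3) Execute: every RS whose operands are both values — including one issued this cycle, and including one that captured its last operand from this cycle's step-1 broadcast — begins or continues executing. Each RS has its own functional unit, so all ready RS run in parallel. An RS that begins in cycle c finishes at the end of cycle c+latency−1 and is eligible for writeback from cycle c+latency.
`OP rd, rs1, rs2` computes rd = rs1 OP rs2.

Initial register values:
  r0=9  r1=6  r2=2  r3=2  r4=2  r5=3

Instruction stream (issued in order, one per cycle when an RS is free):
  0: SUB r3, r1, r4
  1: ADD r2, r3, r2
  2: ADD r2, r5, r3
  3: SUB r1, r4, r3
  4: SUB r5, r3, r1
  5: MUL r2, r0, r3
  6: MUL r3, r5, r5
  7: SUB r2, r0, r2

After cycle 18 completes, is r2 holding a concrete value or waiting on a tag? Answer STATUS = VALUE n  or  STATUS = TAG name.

STATUS = VALUE -27

c1: issue SUB r3<-Add1 | r0:9,r1:6,r2:2,r3:Add1,r4:2,r5:3
c2: issue ADD r2<-Add2 | r0:9,r1:6,r2:Add2,r3:Add1,r4:2,r5:3
c3: stall | r0:9,r1:6,r2:Add2,r3:Add1,r4:2,r5:3
c4: CDB Add1=4; issue ADD r2<-Add1 | r0:9,r1:6,r2:Add1,r3:4,r4:2,r5:3
c5: stall | r0:9,r1:6,r2:Add1,r3:4,r4:2,r5:3
c6: stall | r0:9,r1:6,r2:Add1,r3:4,r4:2,r5:3
c7: CDB Add1=7; issue SUB r1<-Add1 | r0:9,r1:Add1,r2:7,r3:4,r4:2,r5:3
c8: CDB Add2=6; issue SUB r5<-Add2 | r0:9,r1:Add1,r2:7,r3:4,r4:2,r5:Add2
c9: issue MUL r2<-Mul1 | r0:9,r1:Add1,r2:Mul1,r3:4,r4:2,r5:Add2
c10: CDB Add1=-2; issue MUL r3<-Mul2 | r0:9,r1:-2,r2:Mul1,r3:Mul2,r4:2,r5:Add2
c11: issue SUB r2<-Add1 | r0:9,r1:-2,r2:Add1,r3:Mul2,r4:2,r5:Add2
c12: - | r0:9,r1:-2,r2:Add1,r3:Mul2,r4:2,r5:Add2
c13: CDB Add2=6 | r0:9,r1:-2,r2:Add1,r3:Mul2,r4:2,r5:6
c14: CDB Mul1=36 | r0:9,r1:-2,r2:Add1,r3:Mul2,r4:2,r5:6
c15: - | r0:9,r1:-2,r2:Add1,r3:Mul2,r4:2,r5:6
c16: - | r0:9,r1:-2,r2:Add1,r3:Mul2,r4:2,r5:6
c17: CDB Add1=-27 | r0:9,r1:-2,r2:-27,r3:Mul2,r4:2,r5:6
c18: CDB Mul2=36 | r0:9,r1:-2,r2:-27,r3:36,r4:2,r5:6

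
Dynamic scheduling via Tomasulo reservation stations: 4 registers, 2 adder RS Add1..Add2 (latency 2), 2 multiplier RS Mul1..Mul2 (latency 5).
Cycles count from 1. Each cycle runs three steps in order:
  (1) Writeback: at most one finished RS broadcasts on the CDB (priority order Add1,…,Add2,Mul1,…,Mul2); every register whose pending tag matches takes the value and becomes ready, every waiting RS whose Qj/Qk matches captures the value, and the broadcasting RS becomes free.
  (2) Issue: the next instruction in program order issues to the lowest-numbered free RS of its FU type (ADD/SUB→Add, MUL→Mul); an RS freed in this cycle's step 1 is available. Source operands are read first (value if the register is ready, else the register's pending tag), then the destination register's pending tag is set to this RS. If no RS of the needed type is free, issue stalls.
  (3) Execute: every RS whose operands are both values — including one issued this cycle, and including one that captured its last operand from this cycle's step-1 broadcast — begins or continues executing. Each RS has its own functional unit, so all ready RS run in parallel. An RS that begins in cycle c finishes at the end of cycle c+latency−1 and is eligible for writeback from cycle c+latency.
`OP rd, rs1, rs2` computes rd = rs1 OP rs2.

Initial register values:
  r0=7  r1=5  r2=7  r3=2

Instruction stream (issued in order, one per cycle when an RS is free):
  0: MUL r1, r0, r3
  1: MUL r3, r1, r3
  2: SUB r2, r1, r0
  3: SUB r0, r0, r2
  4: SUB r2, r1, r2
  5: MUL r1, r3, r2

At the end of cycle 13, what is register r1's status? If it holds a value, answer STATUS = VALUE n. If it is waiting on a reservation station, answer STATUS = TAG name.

c1: issue MUL r1<-Mul1 | r0:7,r1:Mul1,r2:7,r3:2
c2: issue MUL r3<-Mul2 | r0:7,r1:Mul1,r2:7,r3:Mul2
c3: issue SUB r2<-Add1 | r0:7,r1:Mul1,r2:Add1,r3:Mul2
c4: issue SUB r0<-Add2 | r0:Add2,r1:Mul1,r2:Add1,r3:Mul2
c5: stall | r0:Add2,r1:Mul1,r2:Add1,r3:Mul2
c6: CDB Mul1=14; stall | r0:Add2,r1:14,r2:Add1,r3:Mul2
c7: stall | r0:Add2,r1:14,r2:Add1,r3:Mul2
c8: CDB Add1=7; issue SUB r2<-Add1 | r0:Add2,r1:14,r2:Add1,r3:Mul2
c9: issue MUL r1<-Mul1 | r0:Add2,r1:Mul1,r2:Add1,r3:Mul2
c10: CDB Add1=7 | r0:Add2,r1:Mul1,r2:7,r3:Mul2
c11: CDB Add2=0 | r0:0,r1:Mul1,r2:7,r3:Mul2
c12: CDB Mul2=28 | r0:0,r1:Mul1,r2:7,r3:28
c13: - | r0:0,r1:Mul1,r2:7,r3:28

STATUS = TAG Mul1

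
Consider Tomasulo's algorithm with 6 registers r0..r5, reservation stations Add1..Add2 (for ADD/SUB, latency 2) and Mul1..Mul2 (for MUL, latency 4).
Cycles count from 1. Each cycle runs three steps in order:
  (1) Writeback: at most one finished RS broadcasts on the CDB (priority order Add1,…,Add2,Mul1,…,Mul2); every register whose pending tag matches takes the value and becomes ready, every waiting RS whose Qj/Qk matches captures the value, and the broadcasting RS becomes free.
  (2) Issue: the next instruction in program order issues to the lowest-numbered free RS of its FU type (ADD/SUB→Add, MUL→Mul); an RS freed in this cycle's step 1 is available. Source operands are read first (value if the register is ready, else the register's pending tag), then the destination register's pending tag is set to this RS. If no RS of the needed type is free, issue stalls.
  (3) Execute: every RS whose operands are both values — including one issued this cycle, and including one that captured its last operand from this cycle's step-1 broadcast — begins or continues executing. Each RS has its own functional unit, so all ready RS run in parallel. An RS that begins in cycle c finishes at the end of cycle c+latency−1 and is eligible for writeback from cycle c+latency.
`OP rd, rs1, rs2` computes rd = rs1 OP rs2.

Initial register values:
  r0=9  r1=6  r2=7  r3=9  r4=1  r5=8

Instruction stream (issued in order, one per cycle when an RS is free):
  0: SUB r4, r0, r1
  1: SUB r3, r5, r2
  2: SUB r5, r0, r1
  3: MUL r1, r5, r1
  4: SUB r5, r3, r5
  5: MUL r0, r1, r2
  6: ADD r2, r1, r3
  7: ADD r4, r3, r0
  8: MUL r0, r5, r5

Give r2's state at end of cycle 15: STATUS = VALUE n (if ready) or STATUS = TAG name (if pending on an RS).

c1: issue SUB r4<-Add1 | r0:9,r1:6,r2:7,r3:9,r4:Add1,r5:8
c2: issue SUB r3<-Add2 | r0:9,r1:6,r2:7,r3:Add2,r4:Add1,r5:8
c3: CDB Add1=3; issue SUB r5<-Add1 | r0:9,r1:6,r2:7,r3:Add2,r4:3,r5:Add1
c4: CDB Add2=1; issue MUL r1<-Mul1 | r0:9,r1:Mul1,r2:7,r3:1,r4:3,r5:Add1
c5: CDB Add1=3; issue SUB r5<-Add1 | r0:9,r1:Mul1,r2:7,r3:1,r4:3,r5:Add1
c6: issue MUL r0<-Mul2 | r0:Mul2,r1:Mul1,r2:7,r3:1,r4:3,r5:Add1
c7: CDB Add1=-2; issue ADD r2<-Add1 | r0:Mul2,r1:Mul1,r2:Add1,r3:1,r4:3,r5:-2
c8: issue ADD r4<-Add2 | r0:Mul2,r1:Mul1,r2:Add1,r3:1,r4:Add2,r5:-2
c9: CDB Mul1=18; issue MUL r0<-Mul1 | r0:Mul1,r1:18,r2:Add1,r3:1,r4:Add2,r5:-2
c10: - | r0:Mul1,r1:18,r2:Add1,r3:1,r4:Add2,r5:-2
c11: CDB Add1=19 | r0:Mul1,r1:18,r2:19,r3:1,r4:Add2,r5:-2
c12: - | r0:Mul1,r1:18,r2:19,r3:1,r4:Add2,r5:-2
c13: CDB Mul1=4 | r0:4,r1:18,r2:19,r3:1,r4:Add2,r5:-2
c14: CDB Mul2=126 | r0:4,r1:18,r2:19,r3:1,r4:Add2,r5:-2
c15: - | r0:4,r1:18,r2:19,r3:1,r4:Add2,r5:-2

STATUS = VALUE 19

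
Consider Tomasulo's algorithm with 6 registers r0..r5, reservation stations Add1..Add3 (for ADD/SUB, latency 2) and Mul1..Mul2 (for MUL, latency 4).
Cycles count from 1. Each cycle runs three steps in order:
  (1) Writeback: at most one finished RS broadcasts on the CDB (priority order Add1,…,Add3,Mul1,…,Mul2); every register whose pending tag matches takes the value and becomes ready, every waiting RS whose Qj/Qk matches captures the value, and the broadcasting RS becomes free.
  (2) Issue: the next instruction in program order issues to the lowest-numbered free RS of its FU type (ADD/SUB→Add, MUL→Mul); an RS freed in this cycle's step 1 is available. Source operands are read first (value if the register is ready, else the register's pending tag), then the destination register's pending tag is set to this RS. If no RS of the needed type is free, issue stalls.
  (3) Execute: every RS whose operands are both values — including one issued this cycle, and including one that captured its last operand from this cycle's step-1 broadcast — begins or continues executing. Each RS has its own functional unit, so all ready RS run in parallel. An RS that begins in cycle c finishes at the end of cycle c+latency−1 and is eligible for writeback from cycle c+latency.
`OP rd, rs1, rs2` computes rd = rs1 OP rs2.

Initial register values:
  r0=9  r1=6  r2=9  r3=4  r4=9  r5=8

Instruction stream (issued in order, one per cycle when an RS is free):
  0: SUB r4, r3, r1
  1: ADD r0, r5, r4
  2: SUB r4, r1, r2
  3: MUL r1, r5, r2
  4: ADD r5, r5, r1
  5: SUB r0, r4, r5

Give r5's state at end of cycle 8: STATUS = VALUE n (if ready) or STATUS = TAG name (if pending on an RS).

STATUS = TAG Add1

c1: issue SUB r4<-Add1 | r0:9,r1:6,r2:9,r3:4,r4:Add1,r5:8
c2: issue ADD r0<-Add2 | r0:Add2,r1:6,r2:9,r3:4,r4:Add1,r5:8
c3: CDB Add1=-2; issue SUB r4<-Add1 | r0:Add2,r1:6,r2:9,r3:4,r4:Add1,r5:8
c4: issue MUL r1<-Mul1 | r0:Add2,r1:Mul1,r2:9,r3:4,r4:Add1,r5:8
c5: CDB Add1=-3; issue ADD r5<-Add1 | r0:Add2,r1:Mul1,r2:9,r3:4,r4:-3,r5:Add1
c6: CDB Add2=6; issue SUB r0<-Add2 | r0:Add2,r1:Mul1,r2:9,r3:4,r4:-3,r5:Add1
c7: - | r0:Add2,r1:Mul1,r2:9,r3:4,r4:-3,r5:Add1
c8: CDB Mul1=72 | r0:Add2,r1:72,r2:9,r3:4,r4:-3,r5:Add1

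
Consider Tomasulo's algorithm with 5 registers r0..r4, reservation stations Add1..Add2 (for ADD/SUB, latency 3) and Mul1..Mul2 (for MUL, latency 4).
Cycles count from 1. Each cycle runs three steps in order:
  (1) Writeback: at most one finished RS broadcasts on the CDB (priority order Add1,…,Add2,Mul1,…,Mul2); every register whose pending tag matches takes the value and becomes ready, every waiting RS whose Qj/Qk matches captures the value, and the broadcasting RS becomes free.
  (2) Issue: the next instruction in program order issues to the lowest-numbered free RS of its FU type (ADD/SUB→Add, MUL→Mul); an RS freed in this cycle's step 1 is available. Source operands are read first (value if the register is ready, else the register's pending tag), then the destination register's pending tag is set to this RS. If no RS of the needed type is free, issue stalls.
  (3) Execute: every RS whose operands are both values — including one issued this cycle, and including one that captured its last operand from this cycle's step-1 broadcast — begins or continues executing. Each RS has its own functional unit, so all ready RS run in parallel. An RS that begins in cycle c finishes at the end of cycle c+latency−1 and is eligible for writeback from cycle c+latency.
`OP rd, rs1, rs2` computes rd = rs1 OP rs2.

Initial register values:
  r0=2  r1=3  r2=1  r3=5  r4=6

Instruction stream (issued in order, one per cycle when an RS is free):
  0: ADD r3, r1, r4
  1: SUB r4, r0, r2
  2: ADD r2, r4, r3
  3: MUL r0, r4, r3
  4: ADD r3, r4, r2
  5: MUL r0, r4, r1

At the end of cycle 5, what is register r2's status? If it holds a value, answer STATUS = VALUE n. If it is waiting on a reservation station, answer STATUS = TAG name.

STATUS = TAG Add1

c1: issue ADD r3<-Add1 | r0:2,r1:3,r2:1,r3:Add1,r4:6
c2: issue SUB r4<-Add2 | r0:2,r1:3,r2:1,r3:Add1,r4:Add2
c3: stall | r0:2,r1:3,r2:1,r3:Add1,r4:Add2
c4: CDB Add1=9; issue ADD r2<-Add1 | r0:2,r1:3,r2:Add1,r3:9,r4:Add2
c5: CDB Add2=1; issue MUL r0<-Mul1 | r0:Mul1,r1:3,r2:Add1,r3:9,r4:1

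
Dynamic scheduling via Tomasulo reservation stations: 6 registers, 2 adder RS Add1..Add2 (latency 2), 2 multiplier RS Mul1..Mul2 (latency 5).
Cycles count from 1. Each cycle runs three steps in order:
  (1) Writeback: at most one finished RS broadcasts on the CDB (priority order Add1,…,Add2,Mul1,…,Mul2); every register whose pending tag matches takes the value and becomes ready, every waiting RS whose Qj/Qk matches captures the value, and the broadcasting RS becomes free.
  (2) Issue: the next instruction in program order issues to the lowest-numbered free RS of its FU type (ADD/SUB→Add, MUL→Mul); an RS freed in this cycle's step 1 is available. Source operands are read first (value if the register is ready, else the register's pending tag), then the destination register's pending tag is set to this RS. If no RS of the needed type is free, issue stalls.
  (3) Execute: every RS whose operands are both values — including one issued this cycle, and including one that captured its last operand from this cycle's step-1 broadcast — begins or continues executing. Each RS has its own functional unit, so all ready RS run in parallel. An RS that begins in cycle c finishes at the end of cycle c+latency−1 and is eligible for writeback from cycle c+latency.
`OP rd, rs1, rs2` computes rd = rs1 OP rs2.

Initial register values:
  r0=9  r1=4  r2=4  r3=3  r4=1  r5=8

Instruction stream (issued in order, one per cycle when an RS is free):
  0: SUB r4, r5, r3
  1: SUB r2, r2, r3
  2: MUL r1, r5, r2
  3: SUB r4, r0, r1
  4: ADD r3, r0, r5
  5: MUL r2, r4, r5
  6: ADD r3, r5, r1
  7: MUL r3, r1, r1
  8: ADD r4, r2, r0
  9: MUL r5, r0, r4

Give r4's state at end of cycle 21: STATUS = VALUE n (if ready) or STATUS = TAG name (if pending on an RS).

cycle 1: issue SUB r4<-Add1 // r0:9,r1:4,r2:4,r3:3,r4:Add1,r5:8
cycle 2: issue SUB r2<-Add2 // r0:9,r1:4,r2:Add2,r3:3,r4:Add1,r5:8
cycle 3: CDB Add1=5; issue MUL r1<-Mul1 // r0:9,r1:Mul1,r2:Add2,r3:3,r4:5,r5:8
cycle 4: CDB Add2=1; issue SUB r4<-Add1 // r0:9,r1:Mul1,r2:1,r3:3,r4:Add1,r5:8
cycle 5: issue ADD r3<-Add2 // r0:9,r1:Mul1,r2:1,r3:Add2,r4:Add1,r5:8
cycle 6: issue MUL r2<-Mul2 // r0:9,r1:Mul1,r2:Mul2,r3:Add2,r4:Add1,r5:8
cycle 7: CDB Add2=17; issue ADD r3<-Add2 // r0:9,r1:Mul1,r2:Mul2,r3:Add2,r4:Add1,r5:8
cycle 8: stall // r0:9,r1:Mul1,r2:Mul2,r3:Add2,r4:Add1,r5:8
cycle 9: CDB Mul1=8; issue MUL r3<-Mul1 // r0:9,r1:8,r2:Mul2,r3:Mul1,r4:Add1,r5:8
cycle 10: stall // r0:9,r1:8,r2:Mul2,r3:Mul1,r4:Add1,r5:8
cycle 11: CDB Add1=1; issue ADD r4<-Add1 // r0:9,r1:8,r2:Mul2,r3:Mul1,r4:Add1,r5:8
cycle 12: CDB Add2=16; stall // r0:9,r1:8,r2:Mul2,r3:Mul1,r4:Add1,r5:8
cycle 13: stall // r0:9,r1:8,r2:Mul2,r3:Mul1,r4:Add1,r5:8
cycle 14: CDB Mul1=64; issue MUL r5<-Mul1 // r0:9,r1:8,r2:Mul2,r3:64,r4:Add1,r5:Mul1
cycle 15: - // r0:9,r1:8,r2:Mul2,r3:64,r4:Add1,r5:Mul1
cycle 16: CDB Mul2=8 // r0:9,r1:8,r2:8,r3:64,r4:Add1,r5:Mul1
cycle 17: - // r0:9,r1:8,r2:8,r3:64,r4:Add1,r5:Mul1
cycle 18: CDB Add1=17 // r0:9,r1:8,r2:8,r3:64,r4:17,r5:Mul1
cycle 19: - // r0:9,r1:8,r2:8,r3:64,r4:17,r5:Mul1
cycle 20: - // r0:9,r1:8,r2:8,r3:64,r4:17,r5:Mul1
cycle 21: - // r0:9,r1:8,r2:8,r3:64,r4:17,r5:Mul1

STATUS = VALUE 17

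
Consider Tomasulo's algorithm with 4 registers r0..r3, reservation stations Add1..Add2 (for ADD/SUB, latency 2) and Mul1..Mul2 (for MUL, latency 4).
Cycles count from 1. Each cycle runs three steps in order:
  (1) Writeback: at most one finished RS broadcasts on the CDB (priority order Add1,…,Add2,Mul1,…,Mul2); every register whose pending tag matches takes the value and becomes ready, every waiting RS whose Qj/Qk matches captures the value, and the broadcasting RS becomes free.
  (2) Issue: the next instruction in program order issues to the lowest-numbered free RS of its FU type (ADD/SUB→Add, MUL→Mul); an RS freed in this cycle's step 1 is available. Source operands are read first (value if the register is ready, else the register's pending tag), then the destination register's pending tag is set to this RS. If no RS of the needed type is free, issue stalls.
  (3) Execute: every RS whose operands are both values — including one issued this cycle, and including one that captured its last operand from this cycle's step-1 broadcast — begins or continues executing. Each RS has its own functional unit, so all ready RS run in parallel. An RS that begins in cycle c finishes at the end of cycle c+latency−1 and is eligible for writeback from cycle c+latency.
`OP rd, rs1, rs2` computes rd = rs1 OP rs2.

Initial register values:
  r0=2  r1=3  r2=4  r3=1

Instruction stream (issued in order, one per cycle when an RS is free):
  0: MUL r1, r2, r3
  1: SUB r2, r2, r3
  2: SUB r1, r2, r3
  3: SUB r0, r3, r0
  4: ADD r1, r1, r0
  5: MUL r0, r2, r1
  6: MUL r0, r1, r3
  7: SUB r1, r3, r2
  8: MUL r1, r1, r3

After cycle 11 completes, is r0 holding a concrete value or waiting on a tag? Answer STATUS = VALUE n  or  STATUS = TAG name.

cycle 1: issue MUL r1<-Mul1 // r0:2,r1:Mul1,r2:4,r3:1
cycle 2: issue SUB r2<-Add1 // r0:2,r1:Mul1,r2:Add1,r3:1
cycle 3: issue SUB r1<-Add2 // r0:2,r1:Add2,r2:Add1,r3:1
cycle 4: CDB Add1=3; issue SUB r0<-Add1 // r0:Add1,r1:Add2,r2:3,r3:1
cycle 5: CDB Mul1=4; stall // r0:Add1,r1:Add2,r2:3,r3:1
cycle 6: CDB Add1=-1; issue ADD r1<-Add1 // r0:-1,r1:Add1,r2:3,r3:1
cycle 7: CDB Add2=2; issue MUL r0<-Mul1 // r0:Mul1,r1:Add1,r2:3,r3:1
cycle 8: issue MUL r0<-Mul2 // r0:Mul2,r1:Add1,r2:3,r3:1
cycle 9: CDB Add1=1; issue SUB r1<-Add1 // r0:Mul2,r1:Add1,r2:3,r3:1
cycle 10: stall // r0:Mul2,r1:Add1,r2:3,r3:1
cycle 11: CDB Add1=-2; stall // r0:Mul2,r1:-2,r2:3,r3:1

STATUS = TAG Mul2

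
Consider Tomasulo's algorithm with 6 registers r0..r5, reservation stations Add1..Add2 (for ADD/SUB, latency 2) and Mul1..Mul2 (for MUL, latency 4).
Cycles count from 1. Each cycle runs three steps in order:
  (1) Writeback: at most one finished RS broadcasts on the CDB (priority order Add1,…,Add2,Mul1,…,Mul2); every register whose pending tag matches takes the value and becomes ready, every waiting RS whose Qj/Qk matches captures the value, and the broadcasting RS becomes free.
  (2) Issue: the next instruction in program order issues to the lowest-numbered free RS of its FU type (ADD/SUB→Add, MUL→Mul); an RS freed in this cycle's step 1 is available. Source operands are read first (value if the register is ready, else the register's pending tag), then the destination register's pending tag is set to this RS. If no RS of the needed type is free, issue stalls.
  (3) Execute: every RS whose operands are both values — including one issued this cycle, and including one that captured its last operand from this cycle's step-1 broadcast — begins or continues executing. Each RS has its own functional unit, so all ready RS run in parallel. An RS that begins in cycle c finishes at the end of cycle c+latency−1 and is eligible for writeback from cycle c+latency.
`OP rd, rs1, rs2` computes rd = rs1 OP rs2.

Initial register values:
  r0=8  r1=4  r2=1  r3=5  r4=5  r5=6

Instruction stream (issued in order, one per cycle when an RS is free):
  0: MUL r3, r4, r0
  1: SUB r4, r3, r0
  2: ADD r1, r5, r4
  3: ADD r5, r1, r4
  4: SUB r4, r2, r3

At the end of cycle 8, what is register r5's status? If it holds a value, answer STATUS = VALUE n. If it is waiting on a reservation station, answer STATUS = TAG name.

STATUS = TAG Add1

cycle 1: issue MUL r3<-Mul1 // r0:8,r1:4,r2:1,r3:Mul1,r4:5,r5:6
cycle 2: issue SUB r4<-Add1 // r0:8,r1:4,r2:1,r3:Mul1,r4:Add1,r5:6
cycle 3: issue ADD r1<-Add2 // r0:8,r1:Add2,r2:1,r3:Mul1,r4:Add1,r5:6
cycle 4: stall // r0:8,r1:Add2,r2:1,r3:Mul1,r4:Add1,r5:6
cycle 5: CDB Mul1=40; stall // r0:8,r1:Add2,r2:1,r3:40,r4:Add1,r5:6
cycle 6: stall // r0:8,r1:Add2,r2:1,r3:40,r4:Add1,r5:6
cycle 7: CDB Add1=32; issue ADD r5<-Add1 // r0:8,r1:Add2,r2:1,r3:40,r4:32,r5:Add1
cycle 8: stall // r0:8,r1:Add2,r2:1,r3:40,r4:32,r5:Add1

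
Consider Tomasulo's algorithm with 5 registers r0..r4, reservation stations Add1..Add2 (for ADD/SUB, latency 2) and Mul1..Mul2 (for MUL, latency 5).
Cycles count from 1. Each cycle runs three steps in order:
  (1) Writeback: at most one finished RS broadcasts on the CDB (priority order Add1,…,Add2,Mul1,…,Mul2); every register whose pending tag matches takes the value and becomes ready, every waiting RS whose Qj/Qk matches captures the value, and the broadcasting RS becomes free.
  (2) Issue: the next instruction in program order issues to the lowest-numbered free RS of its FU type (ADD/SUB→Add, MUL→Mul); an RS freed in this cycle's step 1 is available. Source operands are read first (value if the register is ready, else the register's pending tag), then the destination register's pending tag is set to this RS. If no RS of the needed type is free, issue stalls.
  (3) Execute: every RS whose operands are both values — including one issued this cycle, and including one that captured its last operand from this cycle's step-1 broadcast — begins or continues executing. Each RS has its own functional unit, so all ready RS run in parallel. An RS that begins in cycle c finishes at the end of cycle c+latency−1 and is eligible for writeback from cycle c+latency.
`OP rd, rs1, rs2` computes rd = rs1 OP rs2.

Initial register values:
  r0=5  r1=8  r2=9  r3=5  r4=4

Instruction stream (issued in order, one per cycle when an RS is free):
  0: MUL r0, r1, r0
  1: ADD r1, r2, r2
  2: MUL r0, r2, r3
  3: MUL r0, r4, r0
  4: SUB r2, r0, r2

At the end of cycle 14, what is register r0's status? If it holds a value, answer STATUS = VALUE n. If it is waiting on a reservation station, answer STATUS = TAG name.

STATUS = VALUE 180

c1: issue MUL r0<-Mul1 | r0:Mul1,r1:8,r2:9,r3:5,r4:4
c2: issue ADD r1<-Add1 | r0:Mul1,r1:Add1,r2:9,r3:5,r4:4
c3: issue MUL r0<-Mul2 | r0:Mul2,r1:Add1,r2:9,r3:5,r4:4
c4: CDB Add1=18; stall | r0:Mul2,r1:18,r2:9,r3:5,r4:4
c5: stall | r0:Mul2,r1:18,r2:9,r3:5,r4:4
c6: CDB Mul1=40; issue MUL r0<-Mul1 | r0:Mul1,r1:18,r2:9,r3:5,r4:4
c7: issue SUB r2<-Add1 | r0:Mul1,r1:18,r2:Add1,r3:5,r4:4
c8: CDB Mul2=45 | r0:Mul1,r1:18,r2:Add1,r3:5,r4:4
c9: - | r0:Mul1,r1:18,r2:Add1,r3:5,r4:4
c10: - | r0:Mul1,r1:18,r2:Add1,r3:5,r4:4
c11: - | r0:Mul1,r1:18,r2:Add1,r3:5,r4:4
c12: - | r0:Mul1,r1:18,r2:Add1,r3:5,r4:4
c13: CDB Mul1=180 | r0:180,r1:18,r2:Add1,r3:5,r4:4
c14: - | r0:180,r1:18,r2:Add1,r3:5,r4:4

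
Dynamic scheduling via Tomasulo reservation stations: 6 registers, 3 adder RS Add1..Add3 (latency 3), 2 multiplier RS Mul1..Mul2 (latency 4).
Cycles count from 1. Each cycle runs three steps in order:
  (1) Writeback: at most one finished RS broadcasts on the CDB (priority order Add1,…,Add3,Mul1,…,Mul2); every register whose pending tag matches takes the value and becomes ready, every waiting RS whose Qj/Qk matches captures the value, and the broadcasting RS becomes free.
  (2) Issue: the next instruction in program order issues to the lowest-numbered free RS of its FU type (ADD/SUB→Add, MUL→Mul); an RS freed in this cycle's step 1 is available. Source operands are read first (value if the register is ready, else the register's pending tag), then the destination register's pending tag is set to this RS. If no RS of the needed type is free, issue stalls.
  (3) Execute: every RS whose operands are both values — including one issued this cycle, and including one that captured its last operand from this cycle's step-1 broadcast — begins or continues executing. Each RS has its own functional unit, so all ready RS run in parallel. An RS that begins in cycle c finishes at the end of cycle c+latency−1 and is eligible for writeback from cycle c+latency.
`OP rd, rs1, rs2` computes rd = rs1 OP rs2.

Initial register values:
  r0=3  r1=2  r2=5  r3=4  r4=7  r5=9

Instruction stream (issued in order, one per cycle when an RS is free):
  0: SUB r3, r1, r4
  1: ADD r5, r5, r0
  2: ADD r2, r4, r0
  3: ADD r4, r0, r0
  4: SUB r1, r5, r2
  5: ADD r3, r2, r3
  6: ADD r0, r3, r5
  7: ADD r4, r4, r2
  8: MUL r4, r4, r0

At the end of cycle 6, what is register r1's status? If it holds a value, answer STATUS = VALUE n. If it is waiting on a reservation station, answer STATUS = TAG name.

STATUS = TAG Add2

cycle 1: issue SUB r3<-Add1 // r0:3,r1:2,r2:5,r3:Add1,r4:7,r5:9
cycle 2: issue ADD r5<-Add2 // r0:3,r1:2,r2:5,r3:Add1,r4:7,r5:Add2
cycle 3: issue ADD r2<-Add3 // r0:3,r1:2,r2:Add3,r3:Add1,r4:7,r5:Add2
cycle 4: CDB Add1=-5; issue ADD r4<-Add1 // r0:3,r1:2,r2:Add3,r3:-5,r4:Add1,r5:Add2
cycle 5: CDB Add2=12; issue SUB r1<-Add2 // r0:3,r1:Add2,r2:Add3,r3:-5,r4:Add1,r5:12
cycle 6: CDB Add3=10; issue ADD r3<-Add3 // r0:3,r1:Add2,r2:10,r3:Add3,r4:Add1,r5:12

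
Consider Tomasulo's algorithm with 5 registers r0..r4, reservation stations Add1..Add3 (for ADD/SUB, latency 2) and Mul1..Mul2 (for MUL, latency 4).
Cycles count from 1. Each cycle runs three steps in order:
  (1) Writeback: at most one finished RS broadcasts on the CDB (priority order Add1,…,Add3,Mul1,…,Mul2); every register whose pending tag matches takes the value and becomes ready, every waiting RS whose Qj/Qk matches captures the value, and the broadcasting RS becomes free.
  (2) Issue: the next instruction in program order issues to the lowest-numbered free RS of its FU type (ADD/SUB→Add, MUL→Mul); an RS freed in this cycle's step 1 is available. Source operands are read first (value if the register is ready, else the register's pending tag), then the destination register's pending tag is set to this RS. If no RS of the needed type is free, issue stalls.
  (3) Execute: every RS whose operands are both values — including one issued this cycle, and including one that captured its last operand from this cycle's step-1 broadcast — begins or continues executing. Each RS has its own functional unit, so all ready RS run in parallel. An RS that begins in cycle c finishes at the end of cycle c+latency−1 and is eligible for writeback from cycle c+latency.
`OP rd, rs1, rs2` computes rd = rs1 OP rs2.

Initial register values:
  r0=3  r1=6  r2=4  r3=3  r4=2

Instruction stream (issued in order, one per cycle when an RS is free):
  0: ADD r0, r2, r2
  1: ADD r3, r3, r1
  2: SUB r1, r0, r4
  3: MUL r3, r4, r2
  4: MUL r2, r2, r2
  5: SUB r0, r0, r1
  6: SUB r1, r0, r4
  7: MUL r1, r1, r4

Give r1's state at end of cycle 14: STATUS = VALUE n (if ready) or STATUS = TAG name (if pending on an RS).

STATUS = VALUE 0

cycle 1: issue ADD r0<-Add1 // r0:Add1,r1:6,r2:4,r3:3,r4:2
cycle 2: issue ADD r3<-Add2 // r0:Add1,r1:6,r2:4,r3:Add2,r4:2
cycle 3: CDB Add1=8; issue SUB r1<-Add1 // r0:8,r1:Add1,r2:4,r3:Add2,r4:2
cycle 4: CDB Add2=9; issue MUL r3<-Mul1 // r0:8,r1:Add1,r2:4,r3:Mul1,r4:2
cycle 5: CDB Add1=6; issue MUL r2<-Mul2 // r0:8,r1:6,r2:Mul2,r3:Mul1,r4:2
cycle 6: issue SUB r0<-Add1 // r0:Add1,r1:6,r2:Mul2,r3:Mul1,r4:2
cycle 7: issue SUB r1<-Add2 // r0:Add1,r1:Add2,r2:Mul2,r3:Mul1,r4:2
cycle 8: CDB Add1=2; stall // r0:2,r1:Add2,r2:Mul2,r3:Mul1,r4:2
cycle 9: CDB Mul1=8; issue MUL r1<-Mul1 // r0:2,r1:Mul1,r2:Mul2,r3:8,r4:2
cycle 10: CDB Add2=0 // r0:2,r1:Mul1,r2:Mul2,r3:8,r4:2
cycle 11: CDB Mul2=16 // r0:2,r1:Mul1,r2:16,r3:8,r4:2
cycle 12: - // r0:2,r1:Mul1,r2:16,r3:8,r4:2
cycle 13: - // r0:2,r1:Mul1,r2:16,r3:8,r4:2
cycle 14: CDB Mul1=0 // r0:2,r1:0,r2:16,r3:8,r4:2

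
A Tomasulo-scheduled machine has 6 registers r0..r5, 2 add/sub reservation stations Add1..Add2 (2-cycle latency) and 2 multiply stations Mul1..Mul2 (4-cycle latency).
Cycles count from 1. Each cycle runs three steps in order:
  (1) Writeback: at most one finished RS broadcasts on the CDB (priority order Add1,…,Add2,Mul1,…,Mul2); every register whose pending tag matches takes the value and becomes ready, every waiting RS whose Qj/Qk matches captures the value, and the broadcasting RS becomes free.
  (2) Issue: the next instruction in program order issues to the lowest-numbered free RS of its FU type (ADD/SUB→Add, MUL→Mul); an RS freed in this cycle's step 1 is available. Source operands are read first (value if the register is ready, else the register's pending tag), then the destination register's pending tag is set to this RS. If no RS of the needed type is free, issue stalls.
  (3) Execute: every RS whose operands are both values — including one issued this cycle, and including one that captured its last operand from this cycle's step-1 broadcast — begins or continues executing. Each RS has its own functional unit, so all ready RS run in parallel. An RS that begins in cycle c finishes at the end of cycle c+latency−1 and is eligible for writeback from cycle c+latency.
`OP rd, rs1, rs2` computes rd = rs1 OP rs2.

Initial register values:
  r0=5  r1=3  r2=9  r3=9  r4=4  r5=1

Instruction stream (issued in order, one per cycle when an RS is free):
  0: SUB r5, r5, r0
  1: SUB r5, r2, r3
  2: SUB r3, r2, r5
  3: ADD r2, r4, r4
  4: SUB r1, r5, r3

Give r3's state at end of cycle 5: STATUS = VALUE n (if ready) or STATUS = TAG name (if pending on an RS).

STATUS = TAG Add1

  c1: issue SUB r5<-Add1  regs: r0:5,r1:3,r2:9,r3:9,r4:4,r5:Add1
  c2: issue SUB r5<-Add2  regs: r0:5,r1:3,r2:9,r3:9,r4:4,r5:Add2
  c3: CDB Add1=-4; issue SUB r3<-Add1  regs: r0:5,r1:3,r2:9,r3:Add1,r4:4,r5:Add2
  c4: CDB Add2=0; issue ADD r2<-Add2  regs: r0:5,r1:3,r2:Add2,r3:Add1,r4:4,r5:0
  c5: stall  regs: r0:5,r1:3,r2:Add2,r3:Add1,r4:4,r5:0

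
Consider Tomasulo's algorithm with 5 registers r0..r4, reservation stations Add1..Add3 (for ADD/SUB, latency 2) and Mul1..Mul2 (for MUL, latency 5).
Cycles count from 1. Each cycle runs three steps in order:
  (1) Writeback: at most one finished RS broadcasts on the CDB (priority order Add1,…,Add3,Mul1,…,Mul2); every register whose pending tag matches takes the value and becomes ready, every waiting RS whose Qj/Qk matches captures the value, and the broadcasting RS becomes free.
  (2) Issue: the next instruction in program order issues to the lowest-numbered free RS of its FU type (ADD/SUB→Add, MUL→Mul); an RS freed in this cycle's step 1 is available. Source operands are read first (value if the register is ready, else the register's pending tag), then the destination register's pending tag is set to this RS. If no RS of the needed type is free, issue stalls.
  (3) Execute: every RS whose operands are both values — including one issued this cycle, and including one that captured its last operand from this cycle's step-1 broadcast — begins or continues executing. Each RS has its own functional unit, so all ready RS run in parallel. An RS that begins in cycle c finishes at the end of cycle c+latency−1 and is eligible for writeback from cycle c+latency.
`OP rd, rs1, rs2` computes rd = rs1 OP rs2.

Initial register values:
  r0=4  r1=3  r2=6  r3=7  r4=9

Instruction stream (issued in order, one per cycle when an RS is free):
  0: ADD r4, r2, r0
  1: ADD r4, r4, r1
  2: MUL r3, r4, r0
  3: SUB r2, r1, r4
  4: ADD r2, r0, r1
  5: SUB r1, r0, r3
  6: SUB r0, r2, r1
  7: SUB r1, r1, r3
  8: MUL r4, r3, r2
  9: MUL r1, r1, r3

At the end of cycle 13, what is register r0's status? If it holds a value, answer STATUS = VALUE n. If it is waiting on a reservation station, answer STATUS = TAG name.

STATUS = TAG Add1

c1: issue ADD r4<-Add1 | r0:4,r1:3,r2:6,r3:7,r4:Add1
c2: issue ADD r4<-Add2 | r0:4,r1:3,r2:6,r3:7,r4:Add2
c3: CDB Add1=10; issue MUL r3<-Mul1 | r0:4,r1:3,r2:6,r3:Mul1,r4:Add2
c4: issue SUB r2<-Add1 | r0:4,r1:3,r2:Add1,r3:Mul1,r4:Add2
c5: CDB Add2=13; issue ADD r2<-Add2 | r0:4,r1:3,r2:Add2,r3:Mul1,r4:13
c6: issue SUB r1<-Add3 | r0:4,r1:Add3,r2:Add2,r3:Mul1,r4:13
c7: CDB Add1=-10; issue SUB r0<-Add1 | r0:Add1,r1:Add3,r2:Add2,r3:Mul1,r4:13
c8: CDB Add2=7; issue SUB r1<-Add2 | r0:Add1,r1:Add2,r2:7,r3:Mul1,r4:13
c9: issue MUL r4<-Mul2 | r0:Add1,r1:Add2,r2:7,r3:Mul1,r4:Mul2
c10: CDB Mul1=52; issue MUL r1<-Mul1 | r0:Add1,r1:Mul1,r2:7,r3:52,r4:Mul2
c11: - | r0:Add1,r1:Mul1,r2:7,r3:52,r4:Mul2
c12: CDB Add3=-48 | r0:Add1,r1:Mul1,r2:7,r3:52,r4:Mul2
c13: - | r0:Add1,r1:Mul1,r2:7,r3:52,r4:Mul2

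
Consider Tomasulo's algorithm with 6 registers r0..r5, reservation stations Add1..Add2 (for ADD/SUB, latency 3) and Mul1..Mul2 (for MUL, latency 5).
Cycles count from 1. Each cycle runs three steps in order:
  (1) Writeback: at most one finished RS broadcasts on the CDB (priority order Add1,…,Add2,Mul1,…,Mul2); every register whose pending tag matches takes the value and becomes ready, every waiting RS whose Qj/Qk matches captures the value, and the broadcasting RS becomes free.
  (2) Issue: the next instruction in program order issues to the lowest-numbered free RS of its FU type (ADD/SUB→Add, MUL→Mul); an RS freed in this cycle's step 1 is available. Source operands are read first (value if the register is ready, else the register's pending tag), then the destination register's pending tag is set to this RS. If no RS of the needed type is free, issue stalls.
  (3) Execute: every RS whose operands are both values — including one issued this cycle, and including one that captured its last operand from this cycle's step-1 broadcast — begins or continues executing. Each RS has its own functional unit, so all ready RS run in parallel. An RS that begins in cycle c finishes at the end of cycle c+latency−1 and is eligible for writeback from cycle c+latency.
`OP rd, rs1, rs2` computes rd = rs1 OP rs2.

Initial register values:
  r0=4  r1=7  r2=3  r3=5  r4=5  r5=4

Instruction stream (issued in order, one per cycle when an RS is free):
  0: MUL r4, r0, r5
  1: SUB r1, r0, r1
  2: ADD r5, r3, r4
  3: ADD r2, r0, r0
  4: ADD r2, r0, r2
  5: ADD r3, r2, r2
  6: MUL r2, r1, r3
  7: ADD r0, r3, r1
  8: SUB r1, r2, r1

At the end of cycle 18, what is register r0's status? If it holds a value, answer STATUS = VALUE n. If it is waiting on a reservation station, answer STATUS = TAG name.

c1: issue MUL r4<-Mul1 | r0:4,r1:7,r2:3,r3:5,r4:Mul1,r5:4
c2: issue SUB r1<-Add1 | r0:4,r1:Add1,r2:3,r3:5,r4:Mul1,r5:4
c3: issue ADD r5<-Add2 | r0:4,r1:Add1,r2:3,r3:5,r4:Mul1,r5:Add2
c4: stall | r0:4,r1:Add1,r2:3,r3:5,r4:Mul1,r5:Add2
c5: CDB Add1=-3; issue ADD r2<-Add1 | r0:4,r1:-3,r2:Add1,r3:5,r4:Mul1,r5:Add2
c6: CDB Mul1=16; stall | r0:4,r1:-3,r2:Add1,r3:5,r4:16,r5:Add2
c7: stall | r0:4,r1:-3,r2:Add1,r3:5,r4:16,r5:Add2
c8: CDB Add1=8; issue ADD r2<-Add1 | r0:4,r1:-3,r2:Add1,r3:5,r4:16,r5:Add2
c9: CDB Add2=21; issue ADD r3<-Add2 | r0:4,r1:-3,r2:Add1,r3:Add2,r4:16,r5:21
c10: issue MUL r2<-Mul1 | r0:4,r1:-3,r2:Mul1,r3:Add2,r4:16,r5:21
c11: CDB Add1=12; issue ADD r0<-Add1 | r0:Add1,r1:-3,r2:Mul1,r3:Add2,r4:16,r5:21
c12: stall | r0:Add1,r1:-3,r2:Mul1,r3:Add2,r4:16,r5:21
c13: stall | r0:Add1,r1:-3,r2:Mul1,r3:Add2,r4:16,r5:21
c14: CDB Add2=24; issue SUB r1<-Add2 | r0:Add1,r1:Add2,r2:Mul1,r3:24,r4:16,r5:21
c15: - | r0:Add1,r1:Add2,r2:Mul1,r3:24,r4:16,r5:21
c16: - | r0:Add1,r1:Add2,r2:Mul1,r3:24,r4:16,r5:21
c17: CDB Add1=21 | r0:21,r1:Add2,r2:Mul1,r3:24,r4:16,r5:21
c18: - | r0:21,r1:Add2,r2:Mul1,r3:24,r4:16,r5:21

STATUS = VALUE 21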